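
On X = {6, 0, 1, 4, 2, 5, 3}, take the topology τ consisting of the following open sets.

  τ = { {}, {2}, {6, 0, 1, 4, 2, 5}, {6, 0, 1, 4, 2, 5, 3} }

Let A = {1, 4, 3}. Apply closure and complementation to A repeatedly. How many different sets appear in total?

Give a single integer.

6

closure: X∖int(X∖A) = X∖{2} = {6, 0, 1, 4, 5, 3}
Let k=closure and c=complement:
  1. A     = {1, 4, 3}
  2. kA    = {6, 0, 1, 4, 5, 3}
  3. cA    = {6, 0, 2, 5}
  4. ckA   = {2}
  5. kcA   = {6, 0, 1, 4, 2, 5, 3}
  6. ckcA  = {}
— saturated at 6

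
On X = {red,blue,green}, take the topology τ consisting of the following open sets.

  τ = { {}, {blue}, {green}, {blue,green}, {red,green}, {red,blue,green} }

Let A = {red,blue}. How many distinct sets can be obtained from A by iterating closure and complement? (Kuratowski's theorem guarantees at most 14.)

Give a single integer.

complement {green}; its interior {green}; cl(A) = X∖{green} = {red,blue}
With k = closure, c = complement:
  1. A     = {red,blue}
  2. cA    = {green}
  3. kcA   = {red,green}
  4. ckcA  = {blue}
k, c of each give nothing new

4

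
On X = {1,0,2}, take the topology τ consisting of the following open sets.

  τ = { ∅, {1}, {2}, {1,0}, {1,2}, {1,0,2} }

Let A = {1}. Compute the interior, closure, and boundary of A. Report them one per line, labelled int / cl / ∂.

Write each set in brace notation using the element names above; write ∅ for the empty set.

opens ⊆ A: ∅, {1}; union → int = {1}
complement {0,2}; its interior {2}; cl(A) = X∖{2} = {1,0}
boundary = {1,0} ∖ {1} = {0}

int(A) = {1}
cl(A)  = {1,0}
∂A     = {0}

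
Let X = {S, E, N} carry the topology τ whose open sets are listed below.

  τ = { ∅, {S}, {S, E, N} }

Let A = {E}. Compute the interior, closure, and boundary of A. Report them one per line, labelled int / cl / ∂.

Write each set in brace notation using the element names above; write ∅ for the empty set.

int(A) = ∅
cl(A)  = {E, N}
∂A     = {E, N}

interior: largest open inside A is ∅ (from ∅)
cl via duality: int({S, N}) = {S}, so X∖{S} = {E, N}
cl∖int = {E, N}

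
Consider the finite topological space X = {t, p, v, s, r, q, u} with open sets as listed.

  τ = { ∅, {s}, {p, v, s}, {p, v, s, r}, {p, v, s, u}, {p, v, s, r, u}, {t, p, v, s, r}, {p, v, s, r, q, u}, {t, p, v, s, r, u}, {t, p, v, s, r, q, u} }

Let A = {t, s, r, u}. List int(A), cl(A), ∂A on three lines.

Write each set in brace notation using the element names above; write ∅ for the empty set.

int(A) = {s}
cl(A)  = {t, p, v, s, r, q, u}
∂A     = {t, p, v, r, q, u}

U open, U⊆A: ∅, {s}. int(A) = ⋃ = {s}
X∖A={p, v, q}, int(X∖A)=∅, hence cl(A)={t, p, v, s, r, q, u}
∂A: remove int from cl → {t, p, v, r, q, u}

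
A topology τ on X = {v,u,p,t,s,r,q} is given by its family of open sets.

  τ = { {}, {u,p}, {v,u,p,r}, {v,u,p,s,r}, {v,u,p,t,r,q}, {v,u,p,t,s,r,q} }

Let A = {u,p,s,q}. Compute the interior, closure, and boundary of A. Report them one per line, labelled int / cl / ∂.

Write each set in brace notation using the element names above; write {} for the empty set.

opens ⊆ A: {}, {u,p}; union → int = {u,p}
complement {v,t,r}; its interior {}; cl(A) = X∖{} = {v,u,p,t,s,r,q}
boundary = {v,u,p,t,s,r,q} ∖ {u,p} = {v,t,s,r,q}

int(A) = {u,p}
cl(A)  = {v,u,p,t,s,r,q}
∂A     = {v,t,s,r,q}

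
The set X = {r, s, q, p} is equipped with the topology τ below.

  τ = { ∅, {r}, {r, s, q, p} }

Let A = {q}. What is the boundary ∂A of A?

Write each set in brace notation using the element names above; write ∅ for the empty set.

{s, q, p}

interior: largest open inside A is ∅ (from ∅)
cl via duality: int({r, s, p}) = {r}, so X∖{r} = {s, q, p}
cl∖int = {s, q, p}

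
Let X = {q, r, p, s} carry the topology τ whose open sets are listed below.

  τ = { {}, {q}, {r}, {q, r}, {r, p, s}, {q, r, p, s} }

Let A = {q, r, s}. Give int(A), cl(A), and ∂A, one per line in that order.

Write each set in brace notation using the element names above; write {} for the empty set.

int(A) = {q, r}
cl(A)  = {q, r, p, s}
∂A     = {p, s}

interior: largest open inside A is {q, r} (from {}, {q}, {r}, {q, r})
cl via duality: int({p}) = {}, so X∖{} = {q, r, p, s}
cl∖int = {p, s}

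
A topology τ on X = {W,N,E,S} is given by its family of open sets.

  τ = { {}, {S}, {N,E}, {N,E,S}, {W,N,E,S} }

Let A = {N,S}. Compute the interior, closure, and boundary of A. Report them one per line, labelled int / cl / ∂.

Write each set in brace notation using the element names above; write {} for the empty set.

int(A) = {S}
cl(A)  = {W,N,E,S}
∂A     = {W,N,E}

open subsets of A: {}, {S}; so int(A) = {S}
closure: X∖int(X∖A) = X∖{} = {W,N,E,S}
∂A = {W,N,E,S} minus {S} = {W,N,E}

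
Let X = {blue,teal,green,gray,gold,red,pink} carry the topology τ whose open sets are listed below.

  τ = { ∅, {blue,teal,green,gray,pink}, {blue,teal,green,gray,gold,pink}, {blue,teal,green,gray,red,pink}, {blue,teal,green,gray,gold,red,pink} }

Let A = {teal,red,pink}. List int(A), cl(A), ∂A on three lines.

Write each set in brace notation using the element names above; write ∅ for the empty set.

int(A) = ∅
cl(A)  = {blue,teal,green,gray,gold,red,pink}
∂A     = {blue,teal,green,gray,gold,red,pink}

open subsets of A: ∅; so int(A) = ∅
closure: X∖int(X∖A) = X∖∅ = {blue,teal,green,gray,gold,red,pink}
∂A = {blue,teal,green,gray,gold,red,pink} minus ∅ = {blue,teal,green,gray,gold,red,pink}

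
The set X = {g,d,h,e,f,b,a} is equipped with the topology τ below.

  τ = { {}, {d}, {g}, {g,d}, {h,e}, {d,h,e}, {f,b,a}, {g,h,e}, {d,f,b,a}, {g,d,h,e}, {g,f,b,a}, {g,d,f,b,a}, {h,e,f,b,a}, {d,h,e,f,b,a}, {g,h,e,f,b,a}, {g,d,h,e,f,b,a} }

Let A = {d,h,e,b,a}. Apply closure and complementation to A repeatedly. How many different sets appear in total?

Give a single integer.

cl via duality: int({g,f}) = {g}, so X∖{g} = {d,h,e,f,b,a}
Write k for closure, c for complement:
  1. A     = {d,h,e,b,a}
  2. kA    = {d,h,e,f,b,a}
  3. cA    = {g,f}
  4. ckA   = {g}
  5. kcA   = {g,f,b,a}
  6. ckcA  = {d,h,e}
applying k or c yields no new set

6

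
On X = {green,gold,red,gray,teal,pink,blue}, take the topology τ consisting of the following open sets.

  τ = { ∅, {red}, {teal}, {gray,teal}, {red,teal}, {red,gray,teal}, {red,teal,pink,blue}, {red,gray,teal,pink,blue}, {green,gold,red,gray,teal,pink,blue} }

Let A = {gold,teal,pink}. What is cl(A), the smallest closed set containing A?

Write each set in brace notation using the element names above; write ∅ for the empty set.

complement {green,red,gray,blue}; its interior {red}; cl(A) = X∖{red} = {green,gold,gray,teal,pink,blue}

{green,gold,gray,teal,pink,blue}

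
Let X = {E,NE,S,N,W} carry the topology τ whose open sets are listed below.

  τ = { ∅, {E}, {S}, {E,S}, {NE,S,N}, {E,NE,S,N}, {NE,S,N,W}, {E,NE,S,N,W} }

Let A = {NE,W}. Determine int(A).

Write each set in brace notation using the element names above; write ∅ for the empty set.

∅

interior: largest open inside A is ∅ (from ∅)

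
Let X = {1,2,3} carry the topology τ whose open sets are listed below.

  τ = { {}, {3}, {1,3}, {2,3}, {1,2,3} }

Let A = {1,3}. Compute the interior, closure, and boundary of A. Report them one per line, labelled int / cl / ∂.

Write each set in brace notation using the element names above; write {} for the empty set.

open subsets of A: {}, {3}, {1,3}; so int(A) = {1,3}
closure: X∖int(X∖A) = X∖{} = {1,2,3}
∂A = {1,2,3} minus {1,3} = {2}

int(A) = {1,3}
cl(A)  = {1,2,3}
∂A     = {2}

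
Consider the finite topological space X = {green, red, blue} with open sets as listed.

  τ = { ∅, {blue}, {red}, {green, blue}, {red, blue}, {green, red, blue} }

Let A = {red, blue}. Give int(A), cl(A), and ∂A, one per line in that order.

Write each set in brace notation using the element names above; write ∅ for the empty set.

U open, U⊆A: ∅, {red}, {blue}, {red, blue}. int(A) = ⋃ = {red, blue}
X∖A={green}, int(X∖A)=∅, hence cl(A)={green, red, blue}
∂A: remove int from cl → {green}

int(A) = {red, blue}
cl(A)  = {green, red, blue}
∂A     = {green}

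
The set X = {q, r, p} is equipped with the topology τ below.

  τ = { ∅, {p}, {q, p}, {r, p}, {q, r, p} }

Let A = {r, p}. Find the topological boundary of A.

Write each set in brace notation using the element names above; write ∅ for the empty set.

{q}

U open, U⊆A: ∅, {p}, {r, p}. int(A) = ⋃ = {r, p}
X∖A={q}, int(X∖A)=∅, hence cl(A)={q, r, p}
∂A: remove int from cl → {q}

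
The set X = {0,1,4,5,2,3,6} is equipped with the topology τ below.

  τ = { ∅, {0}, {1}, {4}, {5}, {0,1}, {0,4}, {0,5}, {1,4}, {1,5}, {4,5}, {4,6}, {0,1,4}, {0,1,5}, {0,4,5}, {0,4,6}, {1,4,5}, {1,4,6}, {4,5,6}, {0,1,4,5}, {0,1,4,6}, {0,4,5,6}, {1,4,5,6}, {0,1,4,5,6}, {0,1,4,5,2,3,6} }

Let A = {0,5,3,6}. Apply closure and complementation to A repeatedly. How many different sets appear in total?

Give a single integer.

8

closure: X∖int(X∖A) = X∖{1,4} = {0,5,2,3,6}
Let k=closure and c=complement:
  1. A     = {0,5,3,6}
  2. kA    = {0,5,2,3,6}
  3. cA    = {1,4,2}
  4. ckA   = {1,4}
  5. kcA   = {1,4,2,3,6}
  6. ckcA  = {0,5}
  7. kckcA = {0,5,2,3}
  8. ckckcA = {1,4,6}
— saturated at 8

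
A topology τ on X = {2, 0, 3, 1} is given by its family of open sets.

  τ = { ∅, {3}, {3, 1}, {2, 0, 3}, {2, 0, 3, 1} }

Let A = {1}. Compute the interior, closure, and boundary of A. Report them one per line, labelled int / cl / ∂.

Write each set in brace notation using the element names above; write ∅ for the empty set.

int(A) = ∅
cl(A)  = {1}
∂A     = {1}

U open, U⊆A: ∅. int(A) = ⋃ = ∅
X∖A={2, 0, 3}, int(X∖A)={2, 0, 3}, hence cl(A)={1}
∂A: remove int from cl → {1}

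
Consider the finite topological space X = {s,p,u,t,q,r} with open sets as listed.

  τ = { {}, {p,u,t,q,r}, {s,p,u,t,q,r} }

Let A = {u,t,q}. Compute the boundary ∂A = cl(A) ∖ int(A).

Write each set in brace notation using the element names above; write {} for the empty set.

interior: largest open inside A is {} (from {})
cl via duality: int({s,p,r}) = {}, so X∖{} = {s,p,u,t,q,r}
cl∖int = {s,p,u,t,q,r}

{s,p,u,t,q,r}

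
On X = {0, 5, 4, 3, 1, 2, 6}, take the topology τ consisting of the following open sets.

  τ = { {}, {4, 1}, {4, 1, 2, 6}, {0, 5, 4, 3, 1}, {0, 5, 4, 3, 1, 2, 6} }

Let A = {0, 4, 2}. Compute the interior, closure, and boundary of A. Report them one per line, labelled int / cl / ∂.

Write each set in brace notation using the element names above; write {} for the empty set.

interior: largest open inside A is {} (from {})
cl via duality: int({5, 3, 1, 6}) = {}, so X∖{} = {0, 5, 4, 3, 1, 2, 6}
cl∖int = {0, 5, 4, 3, 1, 2, 6}

int(A) = {}
cl(A)  = {0, 5, 4, 3, 1, 2, 6}
∂A     = {0, 5, 4, 3, 1, 2, 6}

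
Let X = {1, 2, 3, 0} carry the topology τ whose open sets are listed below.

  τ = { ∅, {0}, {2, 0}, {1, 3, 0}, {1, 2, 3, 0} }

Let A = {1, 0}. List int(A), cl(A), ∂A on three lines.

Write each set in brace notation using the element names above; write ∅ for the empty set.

U open, U⊆A: ∅, {0}. int(A) = ⋃ = {0}
X∖A={2, 3}, int(X∖A)=∅, hence cl(A)={1, 2, 3, 0}
∂A: remove int from cl → {1, 2, 3}

int(A) = {0}
cl(A)  = {1, 2, 3, 0}
∂A     = {1, 2, 3}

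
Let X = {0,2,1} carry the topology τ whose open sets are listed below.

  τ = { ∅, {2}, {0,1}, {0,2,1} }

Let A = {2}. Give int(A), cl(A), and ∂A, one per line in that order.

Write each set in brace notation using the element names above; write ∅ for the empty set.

open subsets of A: ∅, {2}; so int(A) = {2}
closure: X∖int(X∖A) = X∖{0,1} = {2}
∂A = {2} minus {2} = ∅

int(A) = {2}
cl(A)  = {2}
∂A     = ∅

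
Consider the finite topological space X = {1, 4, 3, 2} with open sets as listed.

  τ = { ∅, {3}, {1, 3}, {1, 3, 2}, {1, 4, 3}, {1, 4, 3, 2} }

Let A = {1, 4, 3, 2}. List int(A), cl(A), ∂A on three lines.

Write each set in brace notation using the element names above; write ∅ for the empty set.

opens ⊆ A: ∅, {3}, {1, 3}, {1, 4, 3}, {1, 3, 2}, {1, 4, 3, 2}; union → int = {1, 4, 3, 2}
complement ∅; its interior ∅; cl(A) = X∖∅ = {1, 4, 3, 2}
boundary = {1, 4, 3, 2} ∖ {1, 4, 3, 2} = ∅

int(A) = {1, 4, 3, 2}
cl(A)  = {1, 4, 3, 2}
∂A     = ∅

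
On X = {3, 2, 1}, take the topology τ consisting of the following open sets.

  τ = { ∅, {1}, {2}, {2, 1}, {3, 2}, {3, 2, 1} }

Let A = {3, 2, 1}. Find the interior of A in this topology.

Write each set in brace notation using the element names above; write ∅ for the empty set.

U open, U⊆A: ∅, {2}, {1}, {2, 1}, {3, 2}, {3, 2, 1}. int(A) = ⋃ = {3, 2, 1}

{3, 2, 1}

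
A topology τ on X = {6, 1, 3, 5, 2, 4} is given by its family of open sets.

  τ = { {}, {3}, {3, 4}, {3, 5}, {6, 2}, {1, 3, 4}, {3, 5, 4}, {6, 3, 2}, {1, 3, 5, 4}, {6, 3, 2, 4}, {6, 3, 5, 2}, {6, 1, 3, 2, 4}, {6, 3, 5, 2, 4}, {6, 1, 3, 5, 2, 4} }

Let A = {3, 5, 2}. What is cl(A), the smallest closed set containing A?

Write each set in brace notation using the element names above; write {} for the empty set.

{6, 1, 3, 5, 2, 4}

X∖A={6, 1, 4}, int(X∖A)={}, hence cl(A)={6, 1, 3, 5, 2, 4}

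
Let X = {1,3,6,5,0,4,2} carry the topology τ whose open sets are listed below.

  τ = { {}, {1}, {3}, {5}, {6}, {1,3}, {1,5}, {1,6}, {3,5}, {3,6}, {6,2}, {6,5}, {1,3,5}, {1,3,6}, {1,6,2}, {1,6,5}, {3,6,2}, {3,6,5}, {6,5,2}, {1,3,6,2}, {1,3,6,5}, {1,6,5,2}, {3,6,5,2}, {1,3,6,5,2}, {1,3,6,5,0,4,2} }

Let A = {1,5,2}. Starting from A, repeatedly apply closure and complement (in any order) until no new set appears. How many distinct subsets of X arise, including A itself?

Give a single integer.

8

complement {3,6,0,4}; its interior {3,6}; cl(A) = X∖{3,6} = {1,5,0,4,2}
With k = closure, c = complement:
  1. A     = {1,5,2}
  2. kA    = {1,5,0,4,2}
  3. cA    = {3,6,0,4}
  4. ckA   = {3,6}
  5. kcA   = {3,6,0,4,2}
  6. ckcA  = {1,5}
  7. kckcA = {1,5,0,4}
  8. ckckcA = {3,6,2}
k, c of each give nothing new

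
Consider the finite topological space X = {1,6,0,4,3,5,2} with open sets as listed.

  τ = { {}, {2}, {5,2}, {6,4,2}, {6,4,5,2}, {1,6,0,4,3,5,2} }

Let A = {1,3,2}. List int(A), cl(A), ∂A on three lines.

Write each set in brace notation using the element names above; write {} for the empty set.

interior: largest open inside A is {2} (from {}, {2})
cl via duality: int({6,0,4,5}) = {}, so X∖{} = {1,6,0,4,3,5,2}
cl∖int = {1,6,0,4,3,5}

int(A) = {2}
cl(A)  = {1,6,0,4,3,5,2}
∂A     = {1,6,0,4,3,5}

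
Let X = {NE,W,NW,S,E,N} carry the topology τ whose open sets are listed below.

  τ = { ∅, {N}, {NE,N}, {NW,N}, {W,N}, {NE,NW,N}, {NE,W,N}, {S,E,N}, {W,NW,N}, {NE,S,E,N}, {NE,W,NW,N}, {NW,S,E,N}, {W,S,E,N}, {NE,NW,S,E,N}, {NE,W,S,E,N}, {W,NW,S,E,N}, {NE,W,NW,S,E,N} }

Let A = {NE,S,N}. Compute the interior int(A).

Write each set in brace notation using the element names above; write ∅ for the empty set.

{NE,N}

U open, U⊆A: ∅, {N}, {NE,N}. int(A) = ⋃ = {NE,N}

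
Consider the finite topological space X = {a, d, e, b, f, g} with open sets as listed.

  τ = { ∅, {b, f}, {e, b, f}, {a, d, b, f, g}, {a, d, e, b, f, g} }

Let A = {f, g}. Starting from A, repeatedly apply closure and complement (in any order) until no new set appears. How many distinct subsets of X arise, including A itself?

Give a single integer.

4

complement {a, d, e, b}; its interior ∅; cl(A) = X∖∅ = {a, d, e, b, f, g}
With k = closure, c = complement:
  1. A     = {f, g}
  2. kA    = {a, d, e, b, f, g}
  3. cA    = {a, d, e, b}
  4. ckA   = ∅
k, c of each give nothing new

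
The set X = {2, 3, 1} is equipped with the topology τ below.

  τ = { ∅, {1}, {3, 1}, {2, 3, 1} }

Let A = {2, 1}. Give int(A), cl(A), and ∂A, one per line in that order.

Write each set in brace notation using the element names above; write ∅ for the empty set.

int(A) = {1}
cl(A)  = {2, 3, 1}
∂A     = {2, 3}

interior: largest open inside A is {1} (from ∅, {1})
cl via duality: int({3}) = ∅, so X∖∅ = {2, 3, 1}
cl∖int = {2, 3}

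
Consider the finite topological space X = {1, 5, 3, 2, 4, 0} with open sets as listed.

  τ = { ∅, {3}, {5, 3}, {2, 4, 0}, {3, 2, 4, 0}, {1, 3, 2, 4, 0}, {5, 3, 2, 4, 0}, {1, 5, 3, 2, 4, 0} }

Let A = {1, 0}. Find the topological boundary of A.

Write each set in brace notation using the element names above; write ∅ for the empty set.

opens ⊆ A: ∅; union → int = ∅
complement {5, 3, 2, 4}; its interior {5, 3}; cl(A) = X∖{5, 3} = {1, 2, 4, 0}
boundary = {1, 2, 4, 0} ∖ ∅ = {1, 2, 4, 0}

{1, 2, 4, 0}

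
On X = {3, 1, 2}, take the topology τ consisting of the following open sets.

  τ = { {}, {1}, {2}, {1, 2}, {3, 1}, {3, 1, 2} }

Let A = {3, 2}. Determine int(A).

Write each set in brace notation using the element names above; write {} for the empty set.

open subsets of A: {}, {2}; so int(A) = {2}

{2}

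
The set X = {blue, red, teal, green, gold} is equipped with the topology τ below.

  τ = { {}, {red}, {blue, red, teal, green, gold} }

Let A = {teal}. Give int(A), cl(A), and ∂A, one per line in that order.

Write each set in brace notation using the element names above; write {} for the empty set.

interior: largest open inside A is {} (from {})
cl via duality: int({blue, red, green, gold}) = {red}, so X∖{red} = {blue, teal, green, gold}
cl∖int = {blue, teal, green, gold}

int(A) = {}
cl(A)  = {blue, teal, green, gold}
∂A     = {blue, teal, green, gold}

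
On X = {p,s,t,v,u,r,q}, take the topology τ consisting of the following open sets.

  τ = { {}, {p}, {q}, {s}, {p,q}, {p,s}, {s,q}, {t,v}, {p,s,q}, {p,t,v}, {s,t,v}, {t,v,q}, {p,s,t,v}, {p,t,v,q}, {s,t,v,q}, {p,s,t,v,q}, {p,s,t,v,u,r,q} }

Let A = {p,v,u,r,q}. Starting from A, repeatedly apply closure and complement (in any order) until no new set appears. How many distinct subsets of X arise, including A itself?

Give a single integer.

closure: X∖int(X∖A) = X∖{s} = {p,t,v,u,r,q}
Let k=closure and c=complement:
  1. A     = {p,v,u,r,q}
  2. kA    = {p,t,v,u,r,q}
  3. cA    = {s,t}
  4. ckA   = {s}
  5. kcA   = {s,t,v,u,r}
  6. kckA  = {s,u,r}
  7. ckcA  = {p,q}
  8. ckckA = {p,t,v,q}
  9. kckcA = {p,u,r,q}
  10. ckckcA = {s,t,v}
— saturated at 10

10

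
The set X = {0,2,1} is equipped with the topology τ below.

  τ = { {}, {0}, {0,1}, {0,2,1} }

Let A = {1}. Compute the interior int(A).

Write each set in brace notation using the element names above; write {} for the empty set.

interior: largest open inside A is {} (from {})

{}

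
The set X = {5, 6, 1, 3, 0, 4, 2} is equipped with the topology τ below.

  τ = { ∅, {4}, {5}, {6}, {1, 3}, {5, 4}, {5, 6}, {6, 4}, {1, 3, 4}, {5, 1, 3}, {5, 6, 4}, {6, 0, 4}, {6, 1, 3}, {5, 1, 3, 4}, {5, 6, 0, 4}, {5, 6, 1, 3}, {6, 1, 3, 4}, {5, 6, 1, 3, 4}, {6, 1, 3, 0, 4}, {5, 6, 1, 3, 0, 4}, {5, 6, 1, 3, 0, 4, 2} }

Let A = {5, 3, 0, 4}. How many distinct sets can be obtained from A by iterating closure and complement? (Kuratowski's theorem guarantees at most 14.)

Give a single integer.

cl via duality: int({6, 1, 2}) = {6}, so X∖{6} = {5, 1, 3, 0, 4, 2}
Write k for closure, c for complement:
  1. A     = {5, 3, 0, 4}
  2. kA    = {5, 1, 3, 0, 4, 2}
  3. cA    = {6, 1, 2}
  4. ckA   = {6}
  5. kcA   = {6, 1, 3, 0, 2}
  6. kckA  = {6, 0, 2}
  7. ckcA  = {5, 4}
  8. ckckA = {5, 1, 3, 4}
  9. kckcA = {5, 0, 4, 2}
  10. ckckcA = {6, 1, 3}
applying k or c yields no new set

10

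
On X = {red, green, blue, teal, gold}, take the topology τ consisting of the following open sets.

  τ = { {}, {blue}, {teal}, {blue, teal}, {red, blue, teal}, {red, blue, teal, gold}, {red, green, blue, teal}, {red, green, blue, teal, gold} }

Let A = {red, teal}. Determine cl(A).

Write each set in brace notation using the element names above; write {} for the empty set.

X∖A={green, blue, gold}, int(X∖A)={blue}, hence cl(A)={red, green, teal, gold}

{red, green, teal, gold}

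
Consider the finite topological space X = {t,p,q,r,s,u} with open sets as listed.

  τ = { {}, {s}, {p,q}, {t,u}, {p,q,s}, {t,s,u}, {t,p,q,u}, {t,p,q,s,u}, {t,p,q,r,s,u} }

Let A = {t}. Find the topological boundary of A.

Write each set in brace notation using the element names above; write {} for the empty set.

{t,r,u}

open subsets of A: {}; so int(A) = {}
closure: X∖int(X∖A) = X∖{p,q,s} = {t,r,u}
∂A = {t,r,u} minus {} = {t,r,u}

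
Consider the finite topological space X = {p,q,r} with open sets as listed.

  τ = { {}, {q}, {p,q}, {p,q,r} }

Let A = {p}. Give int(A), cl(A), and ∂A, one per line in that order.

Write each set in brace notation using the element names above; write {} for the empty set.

int(A) = {}
cl(A)  = {p,r}
∂A     = {p,r}

interior: largest open inside A is {} (from {})
cl via duality: int({q,r}) = {q}, so X∖{q} = {p,r}
cl∖int = {p,r}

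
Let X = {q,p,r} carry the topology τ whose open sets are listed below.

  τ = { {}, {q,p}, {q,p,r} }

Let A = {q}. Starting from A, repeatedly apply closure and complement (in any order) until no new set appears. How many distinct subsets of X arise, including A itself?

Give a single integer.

4

complement {p,r}; its interior {}; cl(A) = X∖{} = {q,p,r}
With k = closure, c = complement:
  1. A     = {q}
  2. kA    = {q,p,r}
  3. cA    = {p,r}
  4. ckA   = {}
k, c of each give nothing new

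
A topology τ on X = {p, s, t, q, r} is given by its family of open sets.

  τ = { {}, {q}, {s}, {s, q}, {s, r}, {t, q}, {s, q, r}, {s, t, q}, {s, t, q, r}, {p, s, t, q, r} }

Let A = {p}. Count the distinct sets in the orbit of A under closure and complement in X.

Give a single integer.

4

closure: X∖int(X∖A) = X∖{s, t, q, r} = {p}
Let k=closure and c=complement:
  1. A     = {p}
  2. cA    = {s, t, q, r}
  3. kcA   = {p, s, t, q, r}
  4. ckcA  = {}
— saturated at 4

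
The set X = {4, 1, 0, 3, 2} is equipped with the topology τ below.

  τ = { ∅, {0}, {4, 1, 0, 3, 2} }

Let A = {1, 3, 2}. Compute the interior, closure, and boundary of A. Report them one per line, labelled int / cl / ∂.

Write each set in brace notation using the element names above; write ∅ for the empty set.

interior: largest open inside A is ∅ (from ∅)
cl via duality: int({4, 0}) = {0}, so X∖{0} = {4, 1, 3, 2}
cl∖int = {4, 1, 3, 2}

int(A) = ∅
cl(A)  = {4, 1, 3, 2}
∂A     = {4, 1, 3, 2}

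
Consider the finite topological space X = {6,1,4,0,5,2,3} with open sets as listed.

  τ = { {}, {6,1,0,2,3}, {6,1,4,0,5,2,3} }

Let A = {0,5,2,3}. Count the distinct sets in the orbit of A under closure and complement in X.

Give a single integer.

closure: X∖int(X∖A) = X∖{} = {6,1,4,0,5,2,3}
Let k=closure and c=complement:
  1. A     = {0,5,2,3}
  2. kA    = {6,1,4,0,5,2,3}
  3. cA    = {6,1,4}
  4. ckA   = {}
— saturated at 4

4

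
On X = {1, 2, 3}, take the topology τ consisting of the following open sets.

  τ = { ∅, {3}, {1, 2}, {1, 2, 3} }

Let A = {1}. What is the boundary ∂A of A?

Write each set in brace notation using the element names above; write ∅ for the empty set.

{1, 2}

opens ⊆ A: ∅; union → int = ∅
complement {2, 3}; its interior {3}; cl(A) = X∖{3} = {1, 2}
boundary = {1, 2} ∖ ∅ = {1, 2}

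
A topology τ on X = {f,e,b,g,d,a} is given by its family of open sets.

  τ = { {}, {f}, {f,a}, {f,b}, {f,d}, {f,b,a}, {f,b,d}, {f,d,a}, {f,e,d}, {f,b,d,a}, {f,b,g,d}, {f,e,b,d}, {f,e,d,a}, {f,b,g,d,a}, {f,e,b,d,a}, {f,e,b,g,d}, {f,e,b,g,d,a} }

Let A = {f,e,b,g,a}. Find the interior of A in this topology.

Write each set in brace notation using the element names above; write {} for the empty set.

{f,b,a}

opens ⊆ A: {}, {f}, {f,a}, {f,b}, {f,b,a}; union → int = {f,b,a}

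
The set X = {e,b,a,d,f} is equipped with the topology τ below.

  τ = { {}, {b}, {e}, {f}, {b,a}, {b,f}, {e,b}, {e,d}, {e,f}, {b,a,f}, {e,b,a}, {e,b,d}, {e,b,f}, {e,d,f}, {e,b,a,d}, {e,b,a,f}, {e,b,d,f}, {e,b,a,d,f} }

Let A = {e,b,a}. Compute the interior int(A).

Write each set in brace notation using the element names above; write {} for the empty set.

interior: largest open inside A is {e,b,a} (from {}, {b}, {e}, {b,a}, {e,b}, {e,b,a})

{e,b,a}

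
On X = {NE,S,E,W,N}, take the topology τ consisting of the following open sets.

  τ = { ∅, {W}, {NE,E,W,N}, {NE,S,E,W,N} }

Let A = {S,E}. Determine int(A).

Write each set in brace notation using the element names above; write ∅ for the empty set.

∅

U open, U⊆A: ∅. int(A) = ⋃ = ∅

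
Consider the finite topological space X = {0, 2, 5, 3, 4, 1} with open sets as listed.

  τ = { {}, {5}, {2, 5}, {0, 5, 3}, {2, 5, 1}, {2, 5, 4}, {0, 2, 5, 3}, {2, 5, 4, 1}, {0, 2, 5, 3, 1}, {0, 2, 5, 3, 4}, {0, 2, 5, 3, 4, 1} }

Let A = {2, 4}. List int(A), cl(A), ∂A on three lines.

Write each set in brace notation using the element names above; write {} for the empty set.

int(A) = {}
cl(A)  = {2, 4, 1}
∂A     = {2, 4, 1}

interior: largest open inside A is {} (from {})
cl via duality: int({0, 5, 3, 1}) = {0, 5, 3}, so X∖{0, 5, 3} = {2, 4, 1}
cl∖int = {2, 4, 1}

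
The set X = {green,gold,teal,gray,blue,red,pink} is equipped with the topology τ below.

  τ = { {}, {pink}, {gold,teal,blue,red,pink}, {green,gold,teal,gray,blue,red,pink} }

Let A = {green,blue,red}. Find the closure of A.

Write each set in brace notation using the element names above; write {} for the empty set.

{green,gold,teal,gray,blue,red}

X∖A={gold,teal,gray,pink}, int(X∖A)={pink}, hence cl(A)={green,gold,teal,gray,blue,red}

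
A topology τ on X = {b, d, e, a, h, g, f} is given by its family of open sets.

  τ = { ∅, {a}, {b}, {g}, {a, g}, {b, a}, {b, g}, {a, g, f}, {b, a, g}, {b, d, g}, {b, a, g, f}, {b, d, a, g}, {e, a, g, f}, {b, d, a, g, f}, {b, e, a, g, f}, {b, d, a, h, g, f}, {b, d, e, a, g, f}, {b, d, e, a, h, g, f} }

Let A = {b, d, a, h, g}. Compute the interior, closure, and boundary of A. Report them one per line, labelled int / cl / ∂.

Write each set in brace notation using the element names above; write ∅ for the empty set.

int(A) = {b, d, a, g}
cl(A)  = {b, d, e, a, h, g, f}
∂A     = {e, h, f}

open subsets of A: ∅, {b}, {a}, {g}, {b, a}, {b, g}, {a, g}, {b, a, g}, {b, d, g}, {b, d, a, g}; so int(A) = {b, d, a, g}
closure: X∖int(X∖A) = X∖∅ = {b, d, e, a, h, g, f}
∂A = {b, d, e, a, h, g, f} minus {b, d, a, g} = {e, h, f}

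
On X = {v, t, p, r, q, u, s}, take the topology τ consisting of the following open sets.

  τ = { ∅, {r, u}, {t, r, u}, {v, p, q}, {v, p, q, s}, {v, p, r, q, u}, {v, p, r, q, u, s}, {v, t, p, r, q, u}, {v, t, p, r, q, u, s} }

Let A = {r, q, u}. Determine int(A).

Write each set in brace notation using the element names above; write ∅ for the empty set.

{r, u}

U open, U⊆A: ∅, {r, u}. int(A) = ⋃ = {r, u}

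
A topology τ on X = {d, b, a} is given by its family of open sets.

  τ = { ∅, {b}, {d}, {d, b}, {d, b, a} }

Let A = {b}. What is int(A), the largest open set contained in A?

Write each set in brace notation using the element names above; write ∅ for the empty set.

{b}

open subsets of A: ∅, {b}; so int(A) = {b}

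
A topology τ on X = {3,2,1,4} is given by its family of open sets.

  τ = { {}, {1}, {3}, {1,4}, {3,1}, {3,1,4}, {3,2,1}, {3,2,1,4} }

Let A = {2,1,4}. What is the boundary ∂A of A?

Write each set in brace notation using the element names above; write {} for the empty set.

{2}

open subsets of A: {}, {1}, {1,4}; so int(A) = {1,4}
closure: X∖int(X∖A) = X∖{3} = {2,1,4}
∂A = {2,1,4} minus {1,4} = {2}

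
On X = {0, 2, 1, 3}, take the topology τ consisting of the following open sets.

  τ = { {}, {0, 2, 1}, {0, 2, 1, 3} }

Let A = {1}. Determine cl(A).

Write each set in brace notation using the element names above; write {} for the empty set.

closure: X∖int(X∖A) = X∖{} = {0, 2, 1, 3}

{0, 2, 1, 3}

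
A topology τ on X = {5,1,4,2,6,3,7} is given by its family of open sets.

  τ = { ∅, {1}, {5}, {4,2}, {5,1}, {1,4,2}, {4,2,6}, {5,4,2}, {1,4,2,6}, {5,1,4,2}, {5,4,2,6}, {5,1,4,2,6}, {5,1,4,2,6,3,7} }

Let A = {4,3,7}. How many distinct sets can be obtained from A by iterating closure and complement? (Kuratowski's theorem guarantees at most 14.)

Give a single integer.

closure: X∖int(X∖A) = X∖{5,1} = {4,2,6,3,7}
Let k=closure and c=complement:
  1. A     = {4,3,7}
  2. kA    = {4,2,6,3,7}
  3. cA    = {5,1,2,6}
  4. ckA   = {5,1}
  5. kcA   = {5,1,4,2,6,3,7}
  6. kckA  = {5,1,3,7}
  7. ckcA  = ∅
  8. ckckA = {4,2,6}
— saturated at 8

8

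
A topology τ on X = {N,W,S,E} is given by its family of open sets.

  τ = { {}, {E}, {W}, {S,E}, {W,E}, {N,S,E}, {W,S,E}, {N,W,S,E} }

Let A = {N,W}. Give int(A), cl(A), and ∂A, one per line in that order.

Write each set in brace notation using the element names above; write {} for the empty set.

int(A) = {W}
cl(A)  = {N,W}
∂A     = {N}

interior: largest open inside A is {W} (from {}, {W})
cl via duality: int({S,E}) = {S,E}, so X∖{S,E} = {N,W}
cl∖int = {N}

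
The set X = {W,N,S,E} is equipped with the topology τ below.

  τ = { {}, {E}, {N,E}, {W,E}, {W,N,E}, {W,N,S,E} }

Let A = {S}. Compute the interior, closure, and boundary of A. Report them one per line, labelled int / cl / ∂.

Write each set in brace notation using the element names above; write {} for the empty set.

int(A) = {}
cl(A)  = {S}
∂A     = {S}

U open, U⊆A: {}. int(A) = ⋃ = {}
X∖A={W,N,E}, int(X∖A)={W,N,E}, hence cl(A)={S}
∂A: remove int from cl → {S}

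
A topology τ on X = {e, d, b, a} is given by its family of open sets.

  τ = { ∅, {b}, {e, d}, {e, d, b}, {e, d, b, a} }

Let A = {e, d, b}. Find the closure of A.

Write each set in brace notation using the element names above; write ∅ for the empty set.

{e, d, b, a}

cl via duality: int({a}) = ∅, so X∖∅ = {e, d, b, a}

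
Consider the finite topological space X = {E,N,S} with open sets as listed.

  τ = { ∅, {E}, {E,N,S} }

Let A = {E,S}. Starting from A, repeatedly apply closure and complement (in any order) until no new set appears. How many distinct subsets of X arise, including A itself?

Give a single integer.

6

closure: X∖int(X∖A) = X∖∅ = {E,N,S}
Let k=closure and c=complement:
  1. A     = {E,S}
  2. kA    = {E,N,S}
  3. cA    = {N}
  4. ckA   = ∅
  5. kcA   = {N,S}
  6. ckcA  = {E}
— saturated at 6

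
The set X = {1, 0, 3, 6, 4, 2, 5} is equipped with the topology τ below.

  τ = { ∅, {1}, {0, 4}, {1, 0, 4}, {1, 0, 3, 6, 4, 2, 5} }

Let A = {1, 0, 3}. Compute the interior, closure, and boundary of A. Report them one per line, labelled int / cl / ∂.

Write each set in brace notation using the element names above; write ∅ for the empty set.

interior: largest open inside A is {1} (from ∅, {1})
cl via duality: int({6, 4, 2, 5}) = ∅, so X∖∅ = {1, 0, 3, 6, 4, 2, 5}
cl∖int = {0, 3, 6, 4, 2, 5}

int(A) = {1}
cl(A)  = {1, 0, 3, 6, 4, 2, 5}
∂A     = {0, 3, 6, 4, 2, 5}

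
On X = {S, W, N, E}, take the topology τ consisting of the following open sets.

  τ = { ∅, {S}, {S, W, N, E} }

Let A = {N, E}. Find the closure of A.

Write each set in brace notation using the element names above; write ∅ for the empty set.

{W, N, E}

closure: X∖int(X∖A) = X∖{S} = {W, N, E}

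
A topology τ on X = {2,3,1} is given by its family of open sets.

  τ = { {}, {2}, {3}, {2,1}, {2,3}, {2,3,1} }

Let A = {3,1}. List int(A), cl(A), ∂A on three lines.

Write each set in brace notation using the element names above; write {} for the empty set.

int(A) = {3}
cl(A)  = {3,1}
∂A     = {1}

U open, U⊆A: {}, {3}. int(A) = ⋃ = {3}
X∖A={2}, int(X∖A)={2}, hence cl(A)={3,1}
∂A: remove int from cl → {1}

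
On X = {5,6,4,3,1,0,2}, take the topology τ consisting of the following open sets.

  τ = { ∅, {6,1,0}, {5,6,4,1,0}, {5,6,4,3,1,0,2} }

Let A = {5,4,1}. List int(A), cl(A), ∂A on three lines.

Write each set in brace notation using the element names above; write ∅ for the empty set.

int(A) = ∅
cl(A)  = {5,6,4,3,1,0,2}
∂A     = {5,6,4,3,1,0,2}

interior: largest open inside A is ∅ (from ∅)
cl via duality: int({6,3,0,2}) = ∅, so X∖∅ = {5,6,4,3,1,0,2}
cl∖int = {5,6,4,3,1,0,2}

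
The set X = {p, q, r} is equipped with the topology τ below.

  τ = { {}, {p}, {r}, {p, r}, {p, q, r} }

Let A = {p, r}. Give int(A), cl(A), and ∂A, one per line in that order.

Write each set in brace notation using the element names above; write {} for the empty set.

open subsets of A: {}, {r}, {p}, {p, r}; so int(A) = {p, r}
closure: X∖int(X∖A) = X∖{} = {p, q, r}
∂A = {p, q, r} minus {p, r} = {q}

int(A) = {p, r}
cl(A)  = {p, q, r}
∂A     = {q}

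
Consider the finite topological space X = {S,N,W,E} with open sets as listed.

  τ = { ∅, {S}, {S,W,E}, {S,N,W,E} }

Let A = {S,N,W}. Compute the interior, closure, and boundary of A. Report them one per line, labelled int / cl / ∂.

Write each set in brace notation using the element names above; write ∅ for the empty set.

interior: largest open inside A is {S} (from ∅, {S})
cl via duality: int({E}) = ∅, so X∖∅ = {S,N,W,E}
cl∖int = {N,W,E}

int(A) = {S}
cl(A)  = {S,N,W,E}
∂A     = {N,W,E}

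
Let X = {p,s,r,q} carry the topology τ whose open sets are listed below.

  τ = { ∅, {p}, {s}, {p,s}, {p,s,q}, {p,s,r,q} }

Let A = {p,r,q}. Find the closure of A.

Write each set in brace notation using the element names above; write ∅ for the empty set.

{p,r,q}

cl via duality: int({s}) = {s}, so X∖{s} = {p,r,q}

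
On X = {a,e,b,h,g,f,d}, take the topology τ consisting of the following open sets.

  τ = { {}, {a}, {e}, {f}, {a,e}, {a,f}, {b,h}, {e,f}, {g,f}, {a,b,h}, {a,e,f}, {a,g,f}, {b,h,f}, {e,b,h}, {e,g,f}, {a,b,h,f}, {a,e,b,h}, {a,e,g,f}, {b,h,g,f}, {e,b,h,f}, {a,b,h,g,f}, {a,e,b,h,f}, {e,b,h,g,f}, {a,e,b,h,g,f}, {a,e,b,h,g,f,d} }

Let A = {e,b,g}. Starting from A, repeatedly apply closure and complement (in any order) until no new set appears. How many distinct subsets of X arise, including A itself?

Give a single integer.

complement {a,h,f,d}; its interior {a,f}; cl(A) = X∖{a,f} = {e,b,h,g,d}
With k = closure, c = complement:
  1. A     = {e,b,g}
  2. kA    = {e,b,h,g,d}
  3. cA    = {a,h,f,d}
  4. ckA   = {a,f}
  5. kcA   = {a,b,h,g,f,d}
  6. kckA  = {a,g,f,d}
  7. ckcA  = {e}
  8. ckckA = {e,b,h}
  9. kckcA = {e,d}
  10. kckckA = {e,b,h,d}
  11. ckckcA = {a,b,h,g,f}
  12. ckckckA = {a,g,f}
k, c of each give nothing new

12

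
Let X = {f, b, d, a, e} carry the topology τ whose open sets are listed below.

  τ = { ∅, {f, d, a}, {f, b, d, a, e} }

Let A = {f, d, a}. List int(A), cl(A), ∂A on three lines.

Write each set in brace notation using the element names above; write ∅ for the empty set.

int(A) = {f, d, a}
cl(A)  = {f, b, d, a, e}
∂A     = {b, e}

open subsets of A: ∅, {f, d, a}; so int(A) = {f, d, a}
closure: X∖int(X∖A) = X∖∅ = {f, b, d, a, e}
∂A = {f, b, d, a, e} minus {f, d, a} = {b, e}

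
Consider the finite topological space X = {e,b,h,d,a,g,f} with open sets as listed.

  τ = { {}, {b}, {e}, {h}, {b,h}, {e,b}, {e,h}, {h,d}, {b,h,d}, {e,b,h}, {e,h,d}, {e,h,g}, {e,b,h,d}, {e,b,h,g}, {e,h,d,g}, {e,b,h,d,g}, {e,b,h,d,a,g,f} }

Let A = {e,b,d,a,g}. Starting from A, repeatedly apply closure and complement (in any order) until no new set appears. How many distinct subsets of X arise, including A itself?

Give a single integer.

8

complement {h,f}; its interior {h}; cl(A) = X∖{h} = {e,b,d,a,g,f}
With k = closure, c = complement:
  1. A     = {e,b,d,a,g}
  2. kA    = {e,b,d,a,g,f}
  3. cA    = {h,f}
  4. ckA   = {h}
  5. kcA   = {h,d,a,g,f}
  6. ckcA  = {e,b}
  7. kckcA = {e,b,a,g,f}
  8. ckckcA = {h,d}
k, c of each give nothing new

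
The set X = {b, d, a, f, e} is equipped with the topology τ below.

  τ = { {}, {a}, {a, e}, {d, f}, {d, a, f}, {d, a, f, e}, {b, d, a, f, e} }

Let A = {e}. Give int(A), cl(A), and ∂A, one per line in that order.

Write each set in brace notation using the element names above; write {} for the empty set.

int(A) = {}
cl(A)  = {b, e}
∂A     = {b, e}

open subsets of A: {}; so int(A) = {}
closure: X∖int(X∖A) = X∖{d, a, f} = {b, e}
∂A = {b, e} minus {} = {b, e}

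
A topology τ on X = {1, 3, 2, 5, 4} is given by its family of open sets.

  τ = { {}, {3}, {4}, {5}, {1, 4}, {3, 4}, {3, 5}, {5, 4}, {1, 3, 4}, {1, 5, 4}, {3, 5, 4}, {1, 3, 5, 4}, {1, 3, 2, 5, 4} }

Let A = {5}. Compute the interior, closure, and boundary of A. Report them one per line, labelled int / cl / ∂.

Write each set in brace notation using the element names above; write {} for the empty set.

int(A) = {5}
cl(A)  = {2, 5}
∂A     = {2}

U open, U⊆A: {}, {5}. int(A) = ⋃ = {5}
X∖A={1, 3, 2, 4}, int(X∖A)={1, 3, 4}, hence cl(A)={2, 5}
∂A: remove int from cl → {2}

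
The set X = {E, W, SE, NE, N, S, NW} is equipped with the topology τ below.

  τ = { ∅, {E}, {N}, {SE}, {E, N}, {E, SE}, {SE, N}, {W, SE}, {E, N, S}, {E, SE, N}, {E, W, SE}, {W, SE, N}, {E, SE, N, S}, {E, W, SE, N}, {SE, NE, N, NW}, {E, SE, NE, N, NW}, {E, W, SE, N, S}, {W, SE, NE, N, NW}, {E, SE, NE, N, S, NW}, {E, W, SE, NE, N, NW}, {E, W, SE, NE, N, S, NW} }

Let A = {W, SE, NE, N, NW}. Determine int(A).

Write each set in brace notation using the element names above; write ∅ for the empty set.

{W, SE, NE, N, NW}

U open, U⊆A: ∅, {N}, {SE}, {SE, N}, {W, SE}, {W, SE, N}, {SE, NE, N, NW}, {W, SE, NE, N, NW}. int(A) = ⋃ = {W, SE, NE, N, NW}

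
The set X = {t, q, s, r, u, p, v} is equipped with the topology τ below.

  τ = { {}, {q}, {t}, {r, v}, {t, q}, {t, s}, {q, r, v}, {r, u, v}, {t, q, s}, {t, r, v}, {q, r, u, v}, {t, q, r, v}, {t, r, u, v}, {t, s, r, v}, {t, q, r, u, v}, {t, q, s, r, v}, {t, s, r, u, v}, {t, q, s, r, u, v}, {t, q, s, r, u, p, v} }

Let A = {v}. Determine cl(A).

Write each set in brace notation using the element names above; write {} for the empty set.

complement {t, q, s, r, u, p}; its interior {t, q, s}; cl(A) = X∖{t, q, s} = {r, u, p, v}

{r, u, p, v}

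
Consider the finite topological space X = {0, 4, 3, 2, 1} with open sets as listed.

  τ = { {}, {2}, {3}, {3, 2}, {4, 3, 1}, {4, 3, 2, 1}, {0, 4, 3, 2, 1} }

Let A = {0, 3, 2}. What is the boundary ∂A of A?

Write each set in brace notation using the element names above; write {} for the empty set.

open subsets of A: {}, {2}, {3}, {3, 2}; so int(A) = {3, 2}
closure: X∖int(X∖A) = X∖{} = {0, 4, 3, 2, 1}
∂A = {0, 4, 3, 2, 1} minus {3, 2} = {0, 4, 1}

{0, 4, 1}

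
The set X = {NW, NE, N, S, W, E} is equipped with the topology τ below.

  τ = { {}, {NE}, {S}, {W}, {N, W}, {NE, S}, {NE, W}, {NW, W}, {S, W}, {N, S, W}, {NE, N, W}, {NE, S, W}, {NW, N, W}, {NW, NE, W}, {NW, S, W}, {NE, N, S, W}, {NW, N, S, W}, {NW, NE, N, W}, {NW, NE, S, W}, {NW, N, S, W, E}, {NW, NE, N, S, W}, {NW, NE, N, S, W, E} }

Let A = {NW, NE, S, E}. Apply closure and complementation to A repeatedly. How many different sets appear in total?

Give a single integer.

cl via duality: int({N, W}) = {N, W}, so X∖{N, W} = {NW, NE, S, E}
Write k for closure, c for complement:
  1. A     = {NW, NE, S, E}
  2. cA    = {N, W}
  3. kcA   = {NW, N, W, E}
  4. ckcA  = {NE, S}
  5. kckcA = {NE, S, E}
  6. ckckcA = {NW, N, W}
applying k or c yields no new set

6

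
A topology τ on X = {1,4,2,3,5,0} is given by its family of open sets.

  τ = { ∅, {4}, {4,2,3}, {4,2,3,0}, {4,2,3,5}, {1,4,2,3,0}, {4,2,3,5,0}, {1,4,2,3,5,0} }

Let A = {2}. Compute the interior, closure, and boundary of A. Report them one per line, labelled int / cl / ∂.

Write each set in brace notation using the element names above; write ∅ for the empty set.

interior: largest open inside A is ∅ (from ∅)
cl via duality: int({1,4,3,5,0}) = {4}, so X∖{4} = {1,2,3,5,0}
cl∖int = {1,2,3,5,0}

int(A) = ∅
cl(A)  = {1,2,3,5,0}
∂A     = {1,2,3,5,0}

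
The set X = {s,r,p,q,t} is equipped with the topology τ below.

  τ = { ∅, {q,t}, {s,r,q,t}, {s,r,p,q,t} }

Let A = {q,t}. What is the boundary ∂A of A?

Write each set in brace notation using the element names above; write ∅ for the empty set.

{s,r,p}

open subsets of A: ∅, {q,t}; so int(A) = {q,t}
closure: X∖int(X∖A) = X∖∅ = {s,r,p,q,t}
∂A = {s,r,p,q,t} minus {q,t} = {s,r,p}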